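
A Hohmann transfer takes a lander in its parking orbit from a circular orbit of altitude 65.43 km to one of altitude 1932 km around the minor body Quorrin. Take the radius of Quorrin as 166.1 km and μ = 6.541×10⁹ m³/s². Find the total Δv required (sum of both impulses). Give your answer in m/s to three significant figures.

Δv_total ≈ 88.4 m/s

r₁ = 166.1 + 65.43 = 231.53 km = 2.3153×10⁵ m.
r₂ = 166.1 + 1932 = 2098.1 km = 2.0981×10⁶ m.
Transfer ellipse a_t = (r₁ + r₂)/2 = 1.165×10⁶ m.
At r₁: circular v_c1 = √(μ/r₁) = 168.1 m/s; transfer-periapsis v_p = √[μ(2/r₁ − 1/a_t)] = 225.6 m/s.
Δv₁ = v_p − v_c1 = 57.50 m/s.
At r₂: circular v_c2 = √(μ/r₂) = 55.84 m/s; transfer-apoapsis v_a = √[μ(2/r₂ − 1/a_t)] = 24.89 m/s.
Δv₂ = v_c2 − v_a = 30.94 m/s.
Total Δv = Δv₁ + Δv₂ = 88.44 m/s.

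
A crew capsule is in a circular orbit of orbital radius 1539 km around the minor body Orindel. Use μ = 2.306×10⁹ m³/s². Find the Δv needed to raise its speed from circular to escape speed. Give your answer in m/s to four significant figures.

r = 1539 km = 1.539×10⁶ m.
Circular speed v_c = √(μ/r) = 38.71 m/s.
Escape speed v_esc = √(2μ/r) = √2 × v_c = 54.74 m/s.
Δv = v_esc − v_c = 16.03 m/s.

Δv ≈ 16.03 m/s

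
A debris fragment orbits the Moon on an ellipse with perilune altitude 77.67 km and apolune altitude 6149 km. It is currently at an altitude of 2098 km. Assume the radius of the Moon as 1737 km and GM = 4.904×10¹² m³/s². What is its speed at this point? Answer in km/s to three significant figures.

v ≈ 1.24 km/s

r_p = 1737 + 77.67 = 1814.7 km = 1.8147×10⁶ m.
r_a = 1737 + 6149 = 7886.0 km = 7.8860×10⁶ m.
r = 1737 + 2098 = 3835.0 km = 3.835×10⁶ m.
Semi-major axis a = (r_p + r_a)/2 = 4850.3 km = 4.850×10⁶ m.
Vis-viva: v² = μ(2/r − 1/a) = 4.904×10¹² × (5.215×10⁻⁷ − 2.062×10⁻⁷) = 1.546×10⁶ m²/s².
v = 1244 m/s = 1.244 km/s.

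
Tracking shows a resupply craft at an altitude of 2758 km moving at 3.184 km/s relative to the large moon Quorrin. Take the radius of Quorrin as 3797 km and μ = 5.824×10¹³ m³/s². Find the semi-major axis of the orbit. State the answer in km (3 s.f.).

r = 3797 + 2758 = 6555.0 km = 6.555×10⁶ m.
Specific orbital energy ε = v²/2 − μ/r = (3184)²/2 − 5.824×10¹³/6.555×10⁶ = -3.816×10⁶ J/kg.
Since ε = −μ/(2a), a = −μ/(2ε) = 7.631×10⁶ m = 7631.2 km.

a ≈ 7630 km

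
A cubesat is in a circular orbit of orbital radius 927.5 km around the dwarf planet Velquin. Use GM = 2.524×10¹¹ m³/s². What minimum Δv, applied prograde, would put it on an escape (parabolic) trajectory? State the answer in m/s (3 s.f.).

r = 927.5 km = 9.275×10⁵ m.
Circular speed v_c = √(μ/r) = 521.7 m/s.
Escape speed v_esc = √(2μ/r) = √2 × v_c = 737.7 m/s.
Δv = v_esc − v_c = 216.1 m/s.

Δv ≈ 216 m/s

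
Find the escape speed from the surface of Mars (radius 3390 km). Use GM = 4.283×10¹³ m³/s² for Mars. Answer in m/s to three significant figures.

r = R = 3.390×10⁶ m.
Escape speed v_esc = √(2μ/r) = √(2 × 4.283×10¹³ / 3.390×10⁶) = √(2.527×10⁷) = 5027 m/s.

v_esc ≈ 5030 m/s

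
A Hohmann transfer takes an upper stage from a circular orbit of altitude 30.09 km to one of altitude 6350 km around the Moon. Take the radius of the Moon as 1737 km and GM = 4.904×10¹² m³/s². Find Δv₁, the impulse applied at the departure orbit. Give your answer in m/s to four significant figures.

Δv ≈ 468.4 m/s

r₁ = 1737 + 30.09 = 1767.1 km = 1.7671×10⁶ m.
r₂ = 1737 + 6350 = 8087.0 km = 8.0870×10⁶ m.
Transfer ellipse a_t = (r₁ + r₂)/2 = 4.927×10⁶ m.
At r₁: circular v_c1 = √(μ/r₁) = 1666 m/s; transfer-perilune v_p = √[μ(2/r₁ − 1/a_t)] = 2134 m/s.
Δv₁ = v_p − v_c1 = 468.4 m/s.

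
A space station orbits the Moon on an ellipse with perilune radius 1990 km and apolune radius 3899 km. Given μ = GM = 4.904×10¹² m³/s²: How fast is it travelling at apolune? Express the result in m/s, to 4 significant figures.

Semi-major axis a = (r_p + r_a)/2 = 2944.5 km = 2.944×10⁶ m.
Vis-viva: v² = μ(2/r − 1/a) = 4.904×10¹² × (5.130×10⁻⁷ − 3.396×10⁻⁷) = 8.500×10⁵ m²/s².
v = 922.0 m/s.

v ≈ 922.0 m/s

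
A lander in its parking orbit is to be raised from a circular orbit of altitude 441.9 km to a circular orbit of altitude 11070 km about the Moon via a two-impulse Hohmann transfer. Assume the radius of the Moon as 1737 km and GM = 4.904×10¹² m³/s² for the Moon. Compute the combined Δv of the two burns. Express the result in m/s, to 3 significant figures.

r₁ = 1737 + 441.9 = 2178.9 km = 2.1789×10⁶ m.
r₂ = 1737 + 11070 = 12807 km = 1.2807×10⁷ m.
Transfer ellipse a_t = (r₁ + r₂)/2 = 7.493×10⁶ m.
At r₁: circular v_c1 = √(μ/r₁) = 1500 m/s; transfer-perilune v_p = √[μ(2/r₁ − 1/a_t)] = 1961 m/s.
Δv₁ = v_p − v_c1 = 461.1 m/s.
At r₂: circular v_c2 = √(μ/r₂) = 618.8 m/s; transfer-apolune v_a = √[μ(2/r₂ − 1/a_t)] = 333.7 m/s.
Δv₂ = v_c2 − v_a = 285.1 m/s.
Total Δv = Δv₁ + Δv₂ = 746.2 m/s.

Δv_total ≈ 746 m/s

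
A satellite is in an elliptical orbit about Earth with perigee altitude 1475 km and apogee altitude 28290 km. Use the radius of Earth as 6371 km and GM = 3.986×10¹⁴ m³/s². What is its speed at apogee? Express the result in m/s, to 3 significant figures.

r_p = 6371 + 1475 = 7846.0 km = 7.8460×10⁶ m.
r_a = 6371 + 28290 = 34661 km = 3.4661×10⁷ m.
Semi-major axis a = (r_p + r_a)/2 = 21254 km = 2.125×10⁷ m.
Vis-viva: v² = μ(2/r − 1/a) = 3.986×10¹⁴ × (5.770×10⁻⁸ − 4.705×10⁻⁸) = 4.245×10⁶ m²/s².
v = 2060 m/s.

v ≈ 2060 m/s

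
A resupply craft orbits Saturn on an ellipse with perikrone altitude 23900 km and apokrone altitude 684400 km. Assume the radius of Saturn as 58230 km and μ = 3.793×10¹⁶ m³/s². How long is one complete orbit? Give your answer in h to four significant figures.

r_p = 58230 + 23900 = 82130 km = 8.2130×10⁷ m.
r_a = 58230 + 684400 = 742630 km = 7.4263×10⁸ m.
Semi-major axis a = (r_p + r_a)/2 = (82130 + 7.4263×10⁵)/2 = 4.1238×10⁵ km = 4.124×10⁸ m.
By Kepler's third law T = 2π√(a³/μ) = 2π × 4.300×10⁴ = 2.702×10⁵ s.
= 75.05 h.

T ≈ 75.05 h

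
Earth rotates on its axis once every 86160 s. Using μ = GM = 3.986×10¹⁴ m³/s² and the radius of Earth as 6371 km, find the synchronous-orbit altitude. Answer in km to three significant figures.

A synchronous orbit has period T, so by Kepler's third law a = (μT²/4π²)^(1/3).
μT²/4π² = 3.986×10¹⁴ × (8.616×10⁴)² / 39.48 = 7.495×10²² m³.
a = 4.216×10⁷ m = 42163 km.
Altitude h = a − R = 42163 − 6371 = 35792 km.

h_sync ≈ 35800 km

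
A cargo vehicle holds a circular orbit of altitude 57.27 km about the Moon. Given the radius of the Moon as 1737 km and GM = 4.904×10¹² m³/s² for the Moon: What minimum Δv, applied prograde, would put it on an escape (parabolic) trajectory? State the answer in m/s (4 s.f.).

r = 1737 + 57.27 = 1794.3 km = 1.7943×10⁶ m.
Circular speed v_c = √(μ/r) = 1653 m/s.
Escape speed v_esc = √(2μ/r) = √2 × v_c = 2338 m/s.
Δv = v_esc − v_c = 684.8 m/s.

Δv ≈ 684.8 m/s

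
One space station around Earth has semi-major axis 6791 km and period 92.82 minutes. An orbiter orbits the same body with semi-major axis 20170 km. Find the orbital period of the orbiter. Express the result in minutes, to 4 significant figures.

Kepler's third law: T² ∝ a³, so T₂ = T₁ (a₂/a₁)^(3/2).
a₂/a₁ = 2.970, (a₂/a₁)^(3/2) = 5.119.
T₂ = 92.82 × 5.119 = 475.1 minutes.

T₂ ≈ 475.1 minutes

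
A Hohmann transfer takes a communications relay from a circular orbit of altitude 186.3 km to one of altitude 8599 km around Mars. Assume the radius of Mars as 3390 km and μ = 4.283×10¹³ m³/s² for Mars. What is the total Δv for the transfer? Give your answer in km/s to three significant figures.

Δv_total ≈ 1.44 km/s

r₁ = 3390 + 186.3 = 3576.3 km = 3.5763×10⁶ m.
r₂ = 3390 + 8599 = 11989 km = 1.1989×10⁷ m.
Transfer ellipse a_t = (r₁ + r₂)/2 = 7.783×10⁶ m.
At r₁: circular v_c1 = √(μ/r₁) = 3461 m/s; transfer-periapsis v_p = √[μ(2/r₁ − 1/a_t)] = 4295 m/s.
Δv₁ = v_p − v_c1 = 834.6 m/s.
At r₂: circular v_c2 = √(μ/r₂) = 1890 m/s; transfer-apoapsis v_a = √[μ(2/r₂ − 1/a_t)] = 1281 m/s.
Δv₂ = v_c2 − v_a = 608.8 m/s.
Total Δv = Δv₁ + Δv₂ = 1443 m/s = 1.443 km/s.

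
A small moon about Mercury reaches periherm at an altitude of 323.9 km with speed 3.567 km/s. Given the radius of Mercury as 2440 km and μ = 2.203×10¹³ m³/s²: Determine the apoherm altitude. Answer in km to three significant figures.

r_p = 2440 + 323.9 = 2763.9 km = 2.764×10⁶ m.
Specific energy ε = v²/2 − μ/r = -1.609×10⁶ J/kg, so a = −μ/(2ε) = 6.846×10⁶ m.
The apsides satisfy r_p + r_a = 2a, so the apoherm radius is 2a − r_p = 1.093×10⁷ m = 10929 km.
Apoherm altitude = 10929 − 2440 = 8488.9 km.

apoherm altitude ≈ 8490 km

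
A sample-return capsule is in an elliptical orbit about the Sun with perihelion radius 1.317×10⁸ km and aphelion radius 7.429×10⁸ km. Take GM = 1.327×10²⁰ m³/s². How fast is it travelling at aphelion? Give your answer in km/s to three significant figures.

Semi-major axis a = (r_p + r_a)/2 = 4.3730×10⁸ km = 4.373×10¹¹ m.
Vis-viva: v² = μ(2/r − 1/a) = 1.327×10²⁰ × (2.692×10⁻¹² − 2.287×10⁻¹²) = 5.380×10⁷ m²/s².
v = 7335 m/s = 7.335 km/s.

v ≈ 7.33 km/s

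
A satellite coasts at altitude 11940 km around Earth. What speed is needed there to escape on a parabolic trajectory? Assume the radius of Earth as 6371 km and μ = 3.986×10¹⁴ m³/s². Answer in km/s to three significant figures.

r = 6371 + 11940 = 18311 km = 1.8311×10⁷ m.
Escape speed v_esc = √(2μ/r) = √(2 × 3.986×10¹⁴ / 1.831×10⁷) = √(4.354×10⁷) = 6598 m/s.
= 6.598 km/s.

v_esc ≈ 6.60 km/s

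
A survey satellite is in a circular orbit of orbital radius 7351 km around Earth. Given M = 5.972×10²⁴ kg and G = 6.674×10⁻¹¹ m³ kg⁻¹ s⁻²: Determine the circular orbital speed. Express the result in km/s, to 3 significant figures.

v ≈ 7.36 km/s

μ = GM = 6.674×10⁻¹¹ × 5.972×10²⁴ = 3.986×10¹⁴ m³/s².
r = 7351 km = 7.351×10⁶ m.
For a circular orbit v = √(μ/r) = √(3.986×10¹⁴ / 7.351×10⁶) = √(5.422×10⁷) = 7363 m/s.
That is 7.363 km/s.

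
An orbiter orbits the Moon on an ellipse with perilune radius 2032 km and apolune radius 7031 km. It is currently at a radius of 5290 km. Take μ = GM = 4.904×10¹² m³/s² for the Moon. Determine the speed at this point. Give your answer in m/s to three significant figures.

Semi-major axis a = (r_p + r_a)/2 = 4531.5 km = 4.532×10⁶ m.
Vis-viva: v² = μ(2/r − 1/a) = 4.904×10¹² × (3.781×10⁻⁷ − 2.207×10⁻⁷) = 7.719×10⁵ m²/s².
v = 878.6 m/s.

v ≈ 879 m/s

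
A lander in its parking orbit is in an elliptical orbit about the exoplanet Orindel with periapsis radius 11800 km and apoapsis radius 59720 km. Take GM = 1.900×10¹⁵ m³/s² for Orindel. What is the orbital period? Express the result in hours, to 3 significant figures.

T ≈ 8.56 hours

Semi-major axis a = (r_p + r_a)/2 = (11800 + 59720)/2 = 35760 km = 3.576×10⁷ m.
By Kepler's third law T = 2π√(a³/μ) = 2π × 4.906×10³ = 3.082×10⁴ s.
= 8.562 hours.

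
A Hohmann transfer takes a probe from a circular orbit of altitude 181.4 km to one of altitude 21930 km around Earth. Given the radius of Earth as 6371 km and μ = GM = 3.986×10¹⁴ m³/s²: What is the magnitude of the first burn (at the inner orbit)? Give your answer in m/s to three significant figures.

Δv ≈ 2140 m/s

r₁ = 6371 + 181.4 = 6552.4 km = 6.5524×10⁶ m.
r₂ = 6371 + 21930 = 28301 km = 2.8301×10⁷ m.
Transfer ellipse a_t = (r₁ + r₂)/2 = 1.743×10⁷ m.
At r₁: circular v_c1 = √(μ/r₁) = 7800 m/s; transfer-perigee v_p = √[μ(2/r₁ − 1/a_t)] = 9939 m/s.
Δv₁ = v_p − v_c1 = 2140 m/s.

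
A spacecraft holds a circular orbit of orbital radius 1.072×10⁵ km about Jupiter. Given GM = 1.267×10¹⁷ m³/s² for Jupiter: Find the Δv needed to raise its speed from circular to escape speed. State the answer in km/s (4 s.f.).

Δv ≈ 14.24 km/s

r = 1.072×10⁵ km = 1.072×10⁸ m.
Circular speed v_c = √(μ/r) = 34380 m/s.
Escape speed v_esc = √(2μ/r) = √2 × v_c = 48620 m/s.
Δv = v_esc − v_c = 14240 m/s = 14.24 km/s.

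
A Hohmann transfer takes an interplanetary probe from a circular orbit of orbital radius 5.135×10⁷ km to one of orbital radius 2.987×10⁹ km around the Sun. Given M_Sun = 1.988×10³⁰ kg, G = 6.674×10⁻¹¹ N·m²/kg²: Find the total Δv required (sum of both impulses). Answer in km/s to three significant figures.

Δv_total ≈ 25.9 km/s

μ = GM = 6.674×10⁻¹¹ × 1.988×10³⁰ = 1.327×10²⁰ m³/s².
r₁ = 5.135×10⁷ km = 5.135×10¹⁰ m.
r₂ = 2.987×10⁹ km = 2.987×10¹² m.
Transfer ellipse a_t = (r₁ + r₂)/2 = 1.519×10¹² m.
At r₁: circular v_c1 = √(μ/r₁) = 50830 m/s; transfer-perihelion v_p = √[μ(2/r₁ − 1/a_t)] = 71280 m/s.
Δv₁ = v_p − v_c1 = 20440 m/s.
At r₂: circular v_c2 = √(μ/r₂) = 6665 m/s; transfer-aphelion v_a = √[μ(2/r₂ − 1/a_t)] = 1225 m/s.
Δv₂ = v_c2 − v_a = 5439 m/s.
Total Δv = Δv₁ + Δv₂ = 25880 m/s = 25.88 km/s.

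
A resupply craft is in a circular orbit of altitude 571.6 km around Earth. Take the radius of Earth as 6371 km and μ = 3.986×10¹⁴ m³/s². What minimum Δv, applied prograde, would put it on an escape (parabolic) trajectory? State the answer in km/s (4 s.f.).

r = 6371 + 571.6 = 6942.6 km = 6.9426×10⁶ m.
Circular speed v_c = √(μ/r) = 7577 m/s.
Escape speed v_esc = √(2μ/r) = √2 × v_c = 10720 m/s.
Δv = v_esc − v_c = 3139 m/s = 3.139 km/s.

Δv ≈ 3.139 km/s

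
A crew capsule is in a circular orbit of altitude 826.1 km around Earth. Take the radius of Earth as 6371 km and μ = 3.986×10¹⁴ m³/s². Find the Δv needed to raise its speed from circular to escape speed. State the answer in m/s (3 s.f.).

r = 6371 + 826.1 = 7197.1 km = 7.1971×10⁶ m.
Circular speed v_c = √(μ/r) = 7442 m/s.
Escape speed v_esc = √(2μ/r) = √2 × v_c = 10520 m/s.
Δv = v_esc − v_c = 3083 m/s.

Δv ≈ 3080 m/s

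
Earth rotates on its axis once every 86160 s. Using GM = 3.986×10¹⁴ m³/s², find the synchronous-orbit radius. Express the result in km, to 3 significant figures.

r_sync ≈ 42200 km

A synchronous orbit has period T, so by Kepler's third law a = (μT²/4π²)^(1/3).
μT²/4π² = 3.986×10¹⁴ × (8.616×10⁴)² / 39.48 = 7.495×10²² m³.
a = 4.216×10⁷ m = 42163 km.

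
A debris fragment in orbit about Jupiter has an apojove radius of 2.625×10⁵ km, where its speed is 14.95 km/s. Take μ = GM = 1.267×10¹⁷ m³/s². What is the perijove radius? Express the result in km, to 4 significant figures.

r_a = 2.625×10⁸ m.
Specific energy ε = v²/2 − μ/r = -3.709×10⁸ J/kg, so a = −μ/(2ε) = 1.708×10⁸ m.
The apsides satisfy r_p + r_a = 2a, so the perijove radius is 2a − r_a = 7.909×10⁷ m = 79087 km.

perijove radius ≈ 79090 km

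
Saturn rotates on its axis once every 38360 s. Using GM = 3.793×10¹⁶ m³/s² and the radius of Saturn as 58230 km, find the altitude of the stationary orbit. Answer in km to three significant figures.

h_sync ≈ 54000 km

A synchronous orbit has period T, so by Kepler's third law a = (μT²/4π²)^(1/3).
μT²/4π² = 3.793×10¹⁶ × (3.836×10⁴)² / 39.48 = 1.414×10²⁴ m³.
a = 1.122×10⁸ m = 1.1223×10⁵ km.
Altitude h = a − R = 1.1223×10⁵ − 58230 = 54005 km.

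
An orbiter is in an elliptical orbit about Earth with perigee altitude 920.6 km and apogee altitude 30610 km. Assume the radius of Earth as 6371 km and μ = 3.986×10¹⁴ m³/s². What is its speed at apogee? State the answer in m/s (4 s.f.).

r_p = 6371 + 920.6 = 7291.6 km = 7.2916×10⁶ m.
r_a = 6371 + 30610 = 36981 km = 3.6981×10⁷ m.
Semi-major axis a = (r_p + r_a)/2 = 22136 km = 2.214×10⁷ m.
Vis-viva: v² = μ(2/r − 1/a) = 3.986×10¹⁴ × (5.408×10⁻⁸ − 4.517×10⁻⁸) = 3.550×10⁶ m²/s².
v = 1884 m/s.

v ≈ 1884 m/s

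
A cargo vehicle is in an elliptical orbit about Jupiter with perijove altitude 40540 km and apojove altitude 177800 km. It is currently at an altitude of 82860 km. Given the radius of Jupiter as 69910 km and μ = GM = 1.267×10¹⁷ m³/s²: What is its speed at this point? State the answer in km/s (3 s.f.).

r_p = 69910 + 40540 = 110450 km = 1.1045×10⁸ m.
r_a = 69910 + 177800 = 247710 km = 2.4771×10⁸ m.
r = 69910 + 82860 = 1.5277×10⁵ km = 1.528×10⁸ m.
Semi-major axis a = (r_p + r_a)/2 = 1.7908×10⁵ km = 1.791×10⁸ m.
Vis-viva: v² = μ(2/r − 1/a) = 1.267×10¹⁷ × (1.309×10⁻⁸ − 5.584×10⁻⁹) = 9.512×10⁸ m²/s².
v = 30840 m/s = 30.84 km/s.

v ≈ 30.8 km/s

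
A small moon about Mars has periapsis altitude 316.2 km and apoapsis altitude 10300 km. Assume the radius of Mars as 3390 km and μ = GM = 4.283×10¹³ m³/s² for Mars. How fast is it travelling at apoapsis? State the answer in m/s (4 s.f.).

r_p = 3390 + 316.2 = 3706.2 km = 3.7062×10⁶ m.
r_a = 3390 + 10300 = 13690 km = 1.3690×10⁷ m.
Semi-major axis a = (r_p + r_a)/2 = 8698.1 km = 8.698×10⁶ m.
Vis-viva: v² = μ(2/r − 1/a) = 4.283×10¹³ × (1.461×10⁻⁷ − 1.150×10⁻⁷) = 1.333×10⁶ m²/s².
v = 1155 m/s.

v ≈ 1155 m/s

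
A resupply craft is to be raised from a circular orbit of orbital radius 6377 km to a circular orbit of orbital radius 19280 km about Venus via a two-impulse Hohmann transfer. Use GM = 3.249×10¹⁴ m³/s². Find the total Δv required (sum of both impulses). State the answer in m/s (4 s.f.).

Δv_total ≈ 2823 m/s

r₁ = 6377 km = 6.377×10⁶ m.
r₂ = 19280 km = 1.928×10⁷ m.
Transfer ellipse a_t = (r₁ + r₂)/2 = 1.283×10⁷ m.
At r₁: circular v_c1 = √(μ/r₁) = 7138 m/s; transfer-periapsis v_p = √[μ(2/r₁ − 1/a_t)] = 8750 m/s.
Δv₁ = v_p − v_c1 = 1613 m/s.
At r₂: circular v_c2 = √(μ/r₂) = 4105 m/s; transfer-apoapsis v_a = √[μ(2/r₂ − 1/a_t)] = 2894 m/s.
Δv₂ = v_c2 − v_a = 1211 m/s.
Total Δv = Δv₁ + Δv₂ = 2823 m/s.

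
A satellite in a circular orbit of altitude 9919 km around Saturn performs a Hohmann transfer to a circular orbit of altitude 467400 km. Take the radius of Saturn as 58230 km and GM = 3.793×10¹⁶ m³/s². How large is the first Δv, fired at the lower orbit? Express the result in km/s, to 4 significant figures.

Δv ≈ 7.799 km/s

r₁ = 58230 + 9919 = 68149 km = 6.8149×10⁷ m.
r₂ = 58230 + 467400 = 525630 km = 5.2563×10⁸ m.
Transfer ellipse a_t = (r₁ + r₂)/2 = 2.969×10⁸ m.
At r₁: circular v_c1 = √(μ/r₁) = 23590 m/s; transfer-perikrone v_p = √[μ(2/r₁ − 1/a_t)] = 31390 m/s.
Δv₁ = v_p − v_c1 = 7799 m/s.
= 7.799 km/s.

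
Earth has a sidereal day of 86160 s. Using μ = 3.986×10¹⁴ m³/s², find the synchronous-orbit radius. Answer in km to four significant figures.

r_sync ≈ 42160 km

A synchronous orbit has period T, so by Kepler's third law a = (μT²/4π²)^(1/3).
μT²/4π² = 3.986×10¹⁴ × (8.616×10⁴)² / 39.48 = 7.495×10²² m³.
a = 4.216×10⁷ m = 42163 km.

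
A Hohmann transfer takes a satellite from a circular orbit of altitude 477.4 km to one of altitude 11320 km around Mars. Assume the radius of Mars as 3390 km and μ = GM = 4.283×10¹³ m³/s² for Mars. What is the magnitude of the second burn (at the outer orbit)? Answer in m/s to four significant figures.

Δv ≈ 605.3 m/s

r₁ = 3390 + 477.4 = 3867.4 km = 3.8674×10⁶ m.
r₂ = 3390 + 11320 = 14710 km = 1.4710×10⁷ m.
Transfer ellipse a_t = (r₁ + r₂)/2 = 9.289×10⁶ m.
At r₁: circular v_c1 = √(μ/r₁) = 3328 m/s; transfer-periapsis v_p = √[μ(2/r₁ − 1/a_t)] = 4188 m/s.
At r₂: circular v_c2 = √(μ/r₂) = 1706 m/s; transfer-apoapsis v_a = √[μ(2/r₂ − 1/a_t)] = 1101 m/s.
Δv₂ = v_c2 − v_a = 605.3 m/s.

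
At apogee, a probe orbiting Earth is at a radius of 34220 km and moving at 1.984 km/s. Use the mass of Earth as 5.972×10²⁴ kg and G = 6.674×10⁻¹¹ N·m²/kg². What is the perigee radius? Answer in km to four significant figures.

μ = GM = 6.674×10⁻¹¹ × 5.972×10²⁴ = 3.986×10¹⁴ m³/s².
r_a = 3.422×10⁷ m.
Specific energy ε = v²/2 − μ/r = -9.679×10⁶ J/kg, so a = −μ/(2ε) = 2.059×10⁷ m.
The apsides satisfy r_p + r_a = 2a, so the perigee radius is 2a − r_a = 6.958×10⁶ m = 6958.2 km.

perigee radius ≈ 6958 km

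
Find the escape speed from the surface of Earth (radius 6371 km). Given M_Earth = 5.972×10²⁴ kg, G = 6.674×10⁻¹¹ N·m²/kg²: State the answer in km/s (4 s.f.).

v_esc ≈ 11.19 km/s

μ = GM = 6.674×10⁻¹¹ × 5.972×10²⁴ = 3.986×10¹⁴ m³/s².
r = R = 6.371×10⁶ m.
Escape speed v_esc = √(2μ/r) = √(2 × 3.986×10¹⁴ / 6.371×10⁶) = √(1.251×10⁸) = 11190 m/s.
= 11.19 km/s.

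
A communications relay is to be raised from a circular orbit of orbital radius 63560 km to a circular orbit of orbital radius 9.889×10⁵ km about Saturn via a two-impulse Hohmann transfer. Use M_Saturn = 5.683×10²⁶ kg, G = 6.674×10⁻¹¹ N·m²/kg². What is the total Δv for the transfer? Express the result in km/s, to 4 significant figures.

μ = GM = 6.674×10⁻¹¹ × 5.683×10²⁶ = 3.793×10¹⁶ m³/s².
r₁ = 63560 km = 6.356×10⁷ m.
r₂ = 9.889×10⁵ km = 9.889×10⁸ m.
Transfer ellipse a_t = (r₁ + r₂)/2 = 5.262×10⁸ m.
At r₁: circular v_c1 = √(μ/r₁) = 24430 m/s; transfer-perikrone v_p = √[μ(2/r₁ − 1/a_t)] = 33490 m/s.
Δv₁ = v_p − v_c1 = 9059 m/s.
At r₂: circular v_c2 = √(μ/r₂) = 6193 m/s; transfer-apokrone v_a = √[μ(2/r₂ − 1/a_t)] = 2152 m/s.
Δv₂ = v_c2 − v_a = 4041 m/s.
Total Δv = Δv₁ + Δv₂ = 13100 m/s = 13.10 km/s.

Δv_total ≈ 13.10 km/s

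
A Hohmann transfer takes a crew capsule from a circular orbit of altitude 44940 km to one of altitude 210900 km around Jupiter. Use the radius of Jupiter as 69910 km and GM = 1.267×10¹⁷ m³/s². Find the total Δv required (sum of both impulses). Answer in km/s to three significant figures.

Δv_total ≈ 11.4 km/s

r₁ = 69910 + 44940 = 114850 km = 1.1485×10⁸ m.
r₂ = 69910 + 210900 = 280810 km = 2.8081×10⁸ m.
Transfer ellipse a_t = (r₁ + r₂)/2 = 1.978×10⁸ m.
At r₁: circular v_c1 = √(μ/r₁) = 33210 m/s; transfer-perijove v_p = √[μ(2/r₁ − 1/a_t)] = 39570 m/s.
Δv₁ = v_p − v_c1 = 6357 m/s.
At r₂: circular v_c2 = √(μ/r₂) = 21240 m/s; transfer-apojove v_a = √[μ(2/r₂ − 1/a_t)] = 16180 m/s.
Δv₂ = v_c2 − v_a = 5057 m/s.
Total Δv = Δv₁ + Δv₂ = 11410 m/s = 11.41 km/s.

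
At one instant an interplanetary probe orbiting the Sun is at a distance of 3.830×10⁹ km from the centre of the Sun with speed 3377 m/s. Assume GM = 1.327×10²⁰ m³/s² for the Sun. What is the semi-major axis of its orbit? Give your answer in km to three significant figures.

r = 3.830×10¹² m.
Vis-viva rearranged: 1/a = 2/r − v²/μ = 5.222×10⁻¹³ − 8.594×10⁻¹⁴ = 4.363×10⁻¹³ m⁻¹.
a = 2.292×10¹² m = 2.2922×10⁹ km.

a ≈ 2.29×10⁹ km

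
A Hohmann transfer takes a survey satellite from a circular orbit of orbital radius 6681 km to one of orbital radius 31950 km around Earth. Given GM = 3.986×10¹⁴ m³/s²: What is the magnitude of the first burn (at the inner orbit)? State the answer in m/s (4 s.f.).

r₁ = 6681 km = 6.681×10⁶ m.
r₂ = 31950 km = 3.195×10⁷ m.
Transfer ellipse a_t = (r₁ + r₂)/2 = 1.932×10⁷ m.
At r₁: circular v_c1 = √(μ/r₁) = 7724 m/s; transfer-perigee v_p = √[μ(2/r₁ − 1/a_t)] = 9934 m/s.
Δv₁ = v_p − v_c1 = 2210 m/s.

Δv ≈ 2210 m/s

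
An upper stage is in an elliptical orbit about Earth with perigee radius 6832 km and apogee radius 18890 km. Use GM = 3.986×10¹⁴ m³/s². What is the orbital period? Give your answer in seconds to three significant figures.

Semi-major axis a = (r_p + r_a)/2 = (6832.0 + 18890)/2 = 12861 km = 1.286×10⁷ m.
By Kepler's third law T = 2π√(a³/μ) = 2π × 2.310×10³ = 1.452×10⁴ s.

T ≈ 14500 seconds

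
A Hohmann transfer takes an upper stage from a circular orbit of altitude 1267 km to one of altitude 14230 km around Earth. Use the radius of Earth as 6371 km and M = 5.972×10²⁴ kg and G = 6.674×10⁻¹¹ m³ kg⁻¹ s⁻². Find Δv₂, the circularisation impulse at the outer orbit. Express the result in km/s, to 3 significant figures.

Δv ≈ 1.16 km/s

μ = GM = 6.674×10⁻¹¹ × 5.972×10²⁴ = 3.986×10¹⁴ m³/s².
r₁ = 6371 + 1267 = 7638.0 km = 7.6380×10⁶ m.
r₂ = 6371 + 14230 = 20601 km = 2.0601×10⁷ m.
Transfer ellipse a_t = (r₁ + r₂)/2 = 1.412×10⁷ m.
At r₁: circular v_c1 = √(μ/r₁) = 7224 m/s; transfer-perigee v_p = √[μ(2/r₁ − 1/a_t)] = 8726 m/s.
At r₂: circular v_c2 = √(μ/r₂) = 4399 m/s; transfer-apogee v_a = √[μ(2/r₂ − 1/a_t)] = 3235 m/s.
Δv₂ = v_c2 − v_a = 1163 m/s.
= 1.163 km/s.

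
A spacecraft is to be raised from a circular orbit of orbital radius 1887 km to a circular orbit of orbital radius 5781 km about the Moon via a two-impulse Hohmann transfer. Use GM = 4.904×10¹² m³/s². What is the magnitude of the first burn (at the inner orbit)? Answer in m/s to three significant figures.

Δv ≈ 367 m/s

r₁ = 1887 km = 1.887×10⁶ m.
r₂ = 5781 km = 5.781×10⁶ m.
Transfer ellipse a_t = (r₁ + r₂)/2 = 3.834×10⁶ m.
At r₁: circular v_c1 = √(μ/r₁) = 1612 m/s; transfer-perilune v_p = √[μ(2/r₁ − 1/a_t)] = 1980 m/s.
Δv₁ = v_p − v_c1 = 367.5 m/s.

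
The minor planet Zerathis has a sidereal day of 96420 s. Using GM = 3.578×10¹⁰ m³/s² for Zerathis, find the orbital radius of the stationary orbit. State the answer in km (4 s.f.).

A synchronous orbit has period T, so by Kepler's third law a = (μT²/4π²)^(1/3).
μT²/4π² = 3.578×10¹⁰ × (9.642×10⁴)² / 39.48 = 8.426×10¹⁸ m³.
a = 2.035×10⁶ m = 2034.9 km.

r_sync ≈ 2035 km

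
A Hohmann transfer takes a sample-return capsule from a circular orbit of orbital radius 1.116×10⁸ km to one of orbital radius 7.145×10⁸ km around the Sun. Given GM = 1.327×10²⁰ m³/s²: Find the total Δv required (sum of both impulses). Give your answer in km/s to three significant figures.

Δv_total ≈ 17.4 km/s

r₁ = 1.116×10⁸ km = 1.116×10¹¹ m.
r₂ = 7.145×10⁸ km = 7.145×10¹¹ m.
Transfer ellipse a_t = (r₁ + r₂)/2 = 4.130×10¹¹ m.
At r₁: circular v_c1 = √(μ/r₁) = 34480 m/s; transfer-perihelion v_p = √[μ(2/r₁ − 1/a_t)] = 45350 m/s.
Δv₁ = v_p − v_c1 = 10870 m/s.
At r₂: circular v_c2 = √(μ/r₂) = 13630 m/s; transfer-aphelion v_a = √[μ(2/r₂ − 1/a_t)] = 7084 m/s.
Δv₂ = v_c2 − v_a = 6544 m/s.
Total Δv = Δv₁ + Δv₂ = 17410 m/s = 17.41 km/s.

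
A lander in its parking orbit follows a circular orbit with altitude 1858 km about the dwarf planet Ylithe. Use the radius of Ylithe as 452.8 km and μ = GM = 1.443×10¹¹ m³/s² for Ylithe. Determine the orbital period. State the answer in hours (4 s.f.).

r = 452.8 + 1858 = 2310.8 km = 2.3108×10⁶ m.
Kepler's third law: T = 2π√(r³/μ) = 2π√((2.311×10⁶)³ / 1.443×10¹¹).
r³/μ = 8.551×10⁷ s², so T = 2π × 9.247×10³ = 5.810×10⁴ s.
Converting: 5.810×10⁴ s ÷ 3600 = 16.14 hours.

T ≈ 16.14 hours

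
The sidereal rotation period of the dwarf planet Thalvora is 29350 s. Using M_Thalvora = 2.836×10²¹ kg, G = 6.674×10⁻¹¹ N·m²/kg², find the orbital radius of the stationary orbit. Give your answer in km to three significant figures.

μ = GM = 6.674×10⁻¹¹ × 2.836×10²¹ = 1.893×10¹¹ m³/s².
A synchronous orbit has period T, so by Kepler's third law a = (μT²/4π²)^(1/3).
μT²/4π² = 1.893×10¹¹ × (2.935×10⁴)² / 39.48 = 4.130×10¹⁸ m³.
a = 1.604×10⁶ m = 1604.4 km.

r_sync ≈ 1600 km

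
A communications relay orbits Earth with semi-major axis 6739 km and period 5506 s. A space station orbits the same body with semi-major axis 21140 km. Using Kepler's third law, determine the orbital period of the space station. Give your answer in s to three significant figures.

Kepler's third law: T² ∝ a³, so T₂ = T₁ (a₂/a₁)^(3/2).
a₂/a₁ = 3.137, (a₂/a₁)^(3/2) = 5.556.
T₂ = 5506 × 5.556 = 30590 s.

T₂ ≈ 30600 s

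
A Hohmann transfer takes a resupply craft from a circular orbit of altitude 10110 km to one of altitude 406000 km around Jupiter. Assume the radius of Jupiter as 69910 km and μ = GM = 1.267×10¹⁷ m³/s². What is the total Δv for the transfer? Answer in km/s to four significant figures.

r₁ = 69910 + 10110 = 80020 km = 8.0020×10⁷ m.
r₂ = 69910 + 406000 = 475910 km = 4.7591×10⁸ m.
Transfer ellipse a_t = (r₁ + r₂)/2 = 2.780×10⁸ m.
At r₁: circular v_c1 = √(μ/r₁) = 39790 m/s; transfer-perijove v_p = √[μ(2/r₁ − 1/a_t)] = 52070 m/s.
Δv₁ = v_p − v_c1 = 12270 m/s.
At r₂: circular v_c2 = √(μ/r₂) = 16320 m/s; transfer-apojove v_a = √[μ(2/r₂ − 1/a_t)] = 8754 m/s.
Δv₂ = v_c2 − v_a = 7562 m/s.
Total Δv = Δv₁ + Δv₂ = 19840 m/s = 19.84 km/s.

Δv_total ≈ 19.84 km/s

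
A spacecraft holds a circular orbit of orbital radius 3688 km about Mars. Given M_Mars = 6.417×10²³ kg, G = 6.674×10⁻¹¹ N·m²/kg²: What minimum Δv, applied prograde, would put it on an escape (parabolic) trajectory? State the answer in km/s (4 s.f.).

μ = GM = 6.674×10⁻¹¹ × 6.417×10²³ = 4.283×10¹³ m³/s².
r = 3688 km = 3.688×10⁶ m.
Circular speed v_c = √(μ/r) = 3408 m/s.
Escape speed v_esc = √(2μ/r) = √2 × v_c = 4819 m/s.
Δv = v_esc − v_c = 1412 m/s = 1.412 km/s.

Δv ≈ 1.412 km/s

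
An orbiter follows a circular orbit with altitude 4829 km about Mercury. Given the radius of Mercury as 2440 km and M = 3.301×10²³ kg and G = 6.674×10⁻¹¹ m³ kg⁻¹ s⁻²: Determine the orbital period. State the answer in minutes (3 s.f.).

T ≈ 437 minutes

μ = GM = 6.674×10⁻¹¹ × 3.301×10²³ = 2.203×10¹³ m³/s².
r = 2440 + 4829 = 7269.0 km = 7.2690×10⁶ m.
Kepler's third law: T = 2π√(r³/μ) = 2π√((7.269×10⁶)³ / 2.203×10¹³).
r³/μ = 1.743×10⁷ s², so T = 2π × 4.175×10³ = 2.623×10⁴ s.
Converting: 2.623×10⁴ s ÷ 60.00 = 437.2 minutes.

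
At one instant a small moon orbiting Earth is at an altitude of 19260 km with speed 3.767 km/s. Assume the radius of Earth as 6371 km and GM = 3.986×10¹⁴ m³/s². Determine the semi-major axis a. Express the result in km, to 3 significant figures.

a ≈ 23600 km

r = 6371 + 19260 = 25631 km = 2.563×10⁷ m.
Vis-viva rearranged: 1/a = 2/r − v²/μ = 7.803×10⁻⁸ − 3.560×10⁻⁸ = 4.243×10⁻⁸ m⁻¹.
a = 2.357×10⁷ m = 23568 km.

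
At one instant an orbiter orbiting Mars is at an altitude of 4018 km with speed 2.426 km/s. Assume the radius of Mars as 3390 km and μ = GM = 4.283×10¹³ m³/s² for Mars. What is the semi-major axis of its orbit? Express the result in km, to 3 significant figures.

r = 3390 + 4018 = 7408.0 km = 7.408×10⁶ m.
Vis-viva rearranged: 1/a = 2/r − v²/μ = 2.700×10⁻⁷ − 1.374×10⁻⁷ = 1.326×10⁻⁷ m⁻¹.
a = 7.544×10⁶ m = 7543.5 km.

a ≈ 7540 km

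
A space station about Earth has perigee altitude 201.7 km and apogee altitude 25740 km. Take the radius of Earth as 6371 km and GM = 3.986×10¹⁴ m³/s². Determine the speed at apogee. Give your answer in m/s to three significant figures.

v ≈ 2050 m/s

r_p = 6371 + 201.7 = 6572.7 km = 6.5727×10⁶ m.
r_a = 6371 + 25740 = 32111 km = 3.2111×10⁷ m.
Semi-major axis a = (r_p + r_a)/2 = 19342 km = 1.934×10⁷ m.
Vis-viva: v² = μ(2/r − 1/a) = 3.986×10¹⁴ × (6.228×10⁻⁸ − 5.170×10⁻⁸) = 4.218×10⁶ m²/s².
v = 2054 m/s.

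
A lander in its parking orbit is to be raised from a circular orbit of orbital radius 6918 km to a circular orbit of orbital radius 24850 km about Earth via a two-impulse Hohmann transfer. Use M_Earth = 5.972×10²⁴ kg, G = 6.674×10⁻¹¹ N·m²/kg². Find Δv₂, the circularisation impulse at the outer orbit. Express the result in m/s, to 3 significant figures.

μ = GM = 6.674×10⁻¹¹ × 5.972×10²⁴ = 3.986×10¹⁴ m³/s².
r₁ = 6918 km = 6.918×10⁶ m.
r₂ = 24850 km = 2.485×10⁷ m.
Transfer ellipse a_t = (r₁ + r₂)/2 = 1.588×10⁷ m.
At r₁: circular v_c1 = √(μ/r₁) = 7590 m/s; transfer-perigee v_p = √[μ(2/r₁ − 1/a_t)] = 9494 m/s.
At r₂: circular v_c2 = √(μ/r₂) = 4005 m/s; transfer-apogee v_a = √[μ(2/r₂ − 1/a_t)] = 2643 m/s.
Δv₂ = v_c2 − v_a = 1362 m/s.

Δv ≈ 1360 m/s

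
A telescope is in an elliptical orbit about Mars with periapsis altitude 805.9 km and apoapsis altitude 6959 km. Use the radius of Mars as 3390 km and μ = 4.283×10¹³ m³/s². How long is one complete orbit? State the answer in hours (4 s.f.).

r_p = 3390 + 805.9 = 4195.9 km = 4.1959×10⁶ m.
r_a = 3390 + 6959 = 10349 km = 1.0349×10⁷ m.
Semi-major axis a = (r_p + r_a)/2 = (4195.9 + 10349)/2 = 7272.4 km = 7.272×10⁶ m.
By Kepler's third law T = 2π√(a³/μ) = 2π × 2.997×10³ = 1.883×10⁴ s.
= 5.230 hours.

T ≈ 5.230 hours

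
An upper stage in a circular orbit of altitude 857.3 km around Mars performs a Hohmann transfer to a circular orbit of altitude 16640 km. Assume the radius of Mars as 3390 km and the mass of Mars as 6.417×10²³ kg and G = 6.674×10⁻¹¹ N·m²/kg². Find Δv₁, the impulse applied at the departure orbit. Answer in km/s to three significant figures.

μ = GM = 6.674×10⁻¹¹ × 6.417×10²³ = 4.283×10¹³ m³/s².
r₁ = 3390 + 857.3 = 4247.3 km = 4.2473×10⁶ m.
r₂ = 3390 + 16640 = 20030 km = 2.0030×10⁷ m.
Transfer ellipse a_t = (r₁ + r₂)/2 = 1.214×10⁷ m.
At r₁: circular v_c1 = √(μ/r₁) = 3175 m/s; transfer-periapsis v_p = √[μ(2/r₁ − 1/a_t)] = 4079 m/s.
Δv₁ = v_p − v_c1 = 903.6 m/s.
= 0.9036 km/s.

Δv ≈ 0.904 km/s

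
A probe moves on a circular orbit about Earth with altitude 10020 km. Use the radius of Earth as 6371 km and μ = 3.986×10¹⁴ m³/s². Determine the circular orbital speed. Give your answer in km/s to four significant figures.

v ≈ 4.931 km/s

r = 6371 + 10020 = 16391 km = 1.6391×10⁷ m.
For a circular orbit v = √(μ/r) = √(3.986×10¹⁴ / 1.639×10⁷) = √(2.432×10⁷) = 4931 m/s.
That is 4.931 km/s.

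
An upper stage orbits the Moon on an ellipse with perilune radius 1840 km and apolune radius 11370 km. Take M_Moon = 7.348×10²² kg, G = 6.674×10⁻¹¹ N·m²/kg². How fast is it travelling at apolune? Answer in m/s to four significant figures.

μ = GM = 6.674×10⁻¹¹ × 7.348×10²² = 4.904×10¹² m³/s².
Semi-major axis a = (r_p + r_a)/2 = 6605.0 km = 6.605×10⁶ m.
Vis-viva: v² = μ(2/r − 1/a) = 4.904×10¹² × (1.759×10⁻⁷ − 1.514×10⁻⁷) = 1.202×10⁵ m²/s².
v = 346.6 m/s.

v ≈ 346.6 m/s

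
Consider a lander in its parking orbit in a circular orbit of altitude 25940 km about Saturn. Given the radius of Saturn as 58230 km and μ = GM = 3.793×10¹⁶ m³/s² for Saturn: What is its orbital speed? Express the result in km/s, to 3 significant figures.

r = 58230 + 25940 = 84170 km = 8.4170×10⁷ m.
For a circular orbit v = √(μ/r) = √(3.793×10¹⁶ / 8.417×10⁷) = √(4.506×10⁸) = 21230 m/s.
That is 21.23 km/s.

v ≈ 21.2 km/s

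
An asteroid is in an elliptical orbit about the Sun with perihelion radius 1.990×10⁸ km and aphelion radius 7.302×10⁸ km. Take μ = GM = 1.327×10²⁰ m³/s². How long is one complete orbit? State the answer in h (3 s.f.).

Semi-major axis a = (r_p + r_a)/2 = (1.9900×10⁸ + 7.3020×10⁸)/2 = 4.6460×10⁸ km = 4.646×10¹¹ m.
By Kepler's third law T = 2π√(a³/μ) = 2π × 2.749×10⁷ = 1.727×10⁸ s.
= 47980 h.

T ≈ 48000 h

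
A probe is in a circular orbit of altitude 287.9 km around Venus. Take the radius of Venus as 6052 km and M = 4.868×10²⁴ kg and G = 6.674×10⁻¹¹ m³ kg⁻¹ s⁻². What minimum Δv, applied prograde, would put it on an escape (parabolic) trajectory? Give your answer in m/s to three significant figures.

μ = GM = 6.674×10⁻¹¹ × 4.868×10²⁴ = 3.249×10¹⁴ m³/s².
r = 6052 + 287.9 = 6339.9 km = 6.3399×10⁶ m.
Circular speed v_c = √(μ/r) = 7159 m/s.
Escape speed v_esc = √(2μ/r) = √2 × v_c = 10120 m/s.
Δv = v_esc − v_c = 2965 m/s.

Δv ≈ 2970 m/s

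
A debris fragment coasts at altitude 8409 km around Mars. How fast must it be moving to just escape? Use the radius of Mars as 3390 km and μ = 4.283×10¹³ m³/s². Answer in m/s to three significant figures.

r = 3390 + 8409 = 11799 km = 1.1799×10⁷ m.
Escape speed v_esc = √(2μ/r) = √(2 × 4.283×10¹³ / 1.180×10⁷) = √(7.260×10⁶) = 2694 m/s.

v_esc ≈ 2690 m/s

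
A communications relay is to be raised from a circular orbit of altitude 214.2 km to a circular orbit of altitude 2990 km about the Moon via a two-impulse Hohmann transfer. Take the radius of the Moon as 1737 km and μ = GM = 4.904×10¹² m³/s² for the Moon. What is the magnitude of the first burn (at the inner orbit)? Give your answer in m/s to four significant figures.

Δv ≈ 300.9 m/s

r₁ = 1737 + 214.2 = 1951.2 km = 1.9512×10⁶ m.
r₂ = 1737 + 2990 = 4727.0 km = 4.7270×10⁶ m.
Transfer ellipse a_t = (r₁ + r₂)/2 = 3.339×10⁶ m.
At r₁: circular v_c1 = √(μ/r₁) = 1585 m/s; transfer-perilune v_p = √[μ(2/r₁ − 1/a_t)] = 1886 m/s.
Δv₁ = v_p − v_c1 = 300.9 m/s.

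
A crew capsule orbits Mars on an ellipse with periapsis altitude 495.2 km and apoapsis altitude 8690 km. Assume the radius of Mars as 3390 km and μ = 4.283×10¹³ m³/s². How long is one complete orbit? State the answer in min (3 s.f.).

T ≈ 361 min

r_p = 3390 + 495.2 = 3885.2 km = 3.8852×10⁶ m.
r_a = 3390 + 8690 = 12080 km = 1.2080×10⁷ m.
Semi-major axis a = (r_p + r_a)/2 = (3885.2 + 12080)/2 = 7982.6 km = 7.983×10⁶ m.
By Kepler's third law T = 2π√(a³/μ) = 2π × 3.446×10³ = 2.165×10⁴ s.
= 360.9 min.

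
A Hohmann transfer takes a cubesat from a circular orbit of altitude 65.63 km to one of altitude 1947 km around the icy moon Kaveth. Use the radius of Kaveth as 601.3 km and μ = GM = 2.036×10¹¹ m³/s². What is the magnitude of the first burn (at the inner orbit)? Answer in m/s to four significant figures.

Δv ≈ 143.1 m/s

r₁ = 601.3 + 65.63 = 666.93 km = 6.6693×10⁵ m.
r₂ = 601.3 + 1947 = 2548.3 km = 2.5483×10⁶ m.
Transfer ellipse a_t = (r₁ + r₂)/2 = 1.608×10⁶ m.
At r₁: circular v_c1 = √(μ/r₁) = 552.5 m/s; transfer-periapsis v_p = √[μ(2/r₁ − 1/a_t)] = 695.6 m/s.
Δv₁ = v_p − v_c1 = 143.1 m/s.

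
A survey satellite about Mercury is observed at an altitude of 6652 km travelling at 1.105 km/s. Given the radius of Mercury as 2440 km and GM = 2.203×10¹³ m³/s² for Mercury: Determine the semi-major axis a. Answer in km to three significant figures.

r = 2440 + 6652 = 9092.0 km = 9.092×10⁶ m.
Vis-viva rearranged: 1/a = 2/r − v²/μ = 2.200×10⁻⁷ − 5.543×10⁻⁸ = 1.645×10⁻⁷ m⁻¹.
a = 6.077×10⁶ m = 6077.3 km.

a ≈ 6080 km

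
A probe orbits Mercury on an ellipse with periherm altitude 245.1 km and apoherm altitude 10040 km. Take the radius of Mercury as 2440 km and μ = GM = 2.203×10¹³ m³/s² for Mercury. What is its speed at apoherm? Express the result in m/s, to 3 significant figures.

v ≈ 791 m/s

r_p = 2440 + 245.1 = 2685.1 km = 2.6851×10⁶ m.
r_a = 2440 + 10040 = 12480 km = 1.2480×10⁷ m.
Semi-major axis a = (r_p + r_a)/2 = 7582.6 km = 7.583×10⁶ m.
Vis-viva: v² = μ(2/r − 1/a) = 2.203×10¹³ × (1.603×10⁻⁷ − 1.319×10⁻⁷) = 6.251×10⁵ m²/s².
v = 790.6 m/s.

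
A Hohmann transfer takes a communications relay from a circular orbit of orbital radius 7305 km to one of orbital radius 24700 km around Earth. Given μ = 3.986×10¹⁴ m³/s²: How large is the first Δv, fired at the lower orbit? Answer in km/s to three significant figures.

Δv ≈ 1.79 km/s

r₁ = 7305 km = 7.305×10⁶ m.
r₂ = 24700 km = 2.470×10⁷ m.
Transfer ellipse a_t = (r₁ + r₂)/2 = 1.600×10⁷ m.
At r₁: circular v_c1 = √(μ/r₁) = 7387 m/s; transfer-perigee v_p = √[μ(2/r₁ − 1/a_t)] = 9177 m/s.
Δv₁ = v_p − v_c1 = 1790 m/s.
= 1.790 km/s.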